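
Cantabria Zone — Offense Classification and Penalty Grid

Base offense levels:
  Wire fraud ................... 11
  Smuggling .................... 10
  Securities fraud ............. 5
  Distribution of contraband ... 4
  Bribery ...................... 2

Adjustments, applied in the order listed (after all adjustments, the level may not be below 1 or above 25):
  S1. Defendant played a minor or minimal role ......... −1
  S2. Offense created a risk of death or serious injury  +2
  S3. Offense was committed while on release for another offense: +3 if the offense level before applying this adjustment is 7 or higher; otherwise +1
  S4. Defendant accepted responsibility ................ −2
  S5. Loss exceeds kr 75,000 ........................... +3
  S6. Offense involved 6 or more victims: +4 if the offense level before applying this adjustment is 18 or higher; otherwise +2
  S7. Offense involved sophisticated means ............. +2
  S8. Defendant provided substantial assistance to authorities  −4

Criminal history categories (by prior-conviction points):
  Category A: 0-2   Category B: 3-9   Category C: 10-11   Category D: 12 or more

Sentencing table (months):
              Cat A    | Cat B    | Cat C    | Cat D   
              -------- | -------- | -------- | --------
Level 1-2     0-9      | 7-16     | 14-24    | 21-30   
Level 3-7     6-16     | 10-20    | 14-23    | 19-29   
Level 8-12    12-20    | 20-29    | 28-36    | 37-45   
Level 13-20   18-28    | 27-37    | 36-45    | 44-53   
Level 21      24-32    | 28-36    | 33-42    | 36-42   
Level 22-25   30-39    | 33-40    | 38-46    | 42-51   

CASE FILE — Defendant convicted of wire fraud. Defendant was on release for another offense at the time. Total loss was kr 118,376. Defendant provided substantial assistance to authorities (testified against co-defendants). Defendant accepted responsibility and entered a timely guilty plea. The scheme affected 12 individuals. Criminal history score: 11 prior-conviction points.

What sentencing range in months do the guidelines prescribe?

Base offense level for wire fraud: 11.
S3 applies (level before this adjustment is 11 ≥ 7, so +3): 11 + 3 = 14.
S4 applies: 14 − 2 = 12.
S5 applies: 12 + 3 = 15.
S6 applies (level before this adjustment is 15 < 18, so +2): 15 + 2 = 17.
S7 does not apply.
S8 applies: 17 − 4 = 13.
Final offense level: 13.
Criminal history: 11 prior points → Category C (10-11).
Level 13 falls in the 13-20 band.
Grid: Level 13-20 × Category C = 36-45 months.

36-45 months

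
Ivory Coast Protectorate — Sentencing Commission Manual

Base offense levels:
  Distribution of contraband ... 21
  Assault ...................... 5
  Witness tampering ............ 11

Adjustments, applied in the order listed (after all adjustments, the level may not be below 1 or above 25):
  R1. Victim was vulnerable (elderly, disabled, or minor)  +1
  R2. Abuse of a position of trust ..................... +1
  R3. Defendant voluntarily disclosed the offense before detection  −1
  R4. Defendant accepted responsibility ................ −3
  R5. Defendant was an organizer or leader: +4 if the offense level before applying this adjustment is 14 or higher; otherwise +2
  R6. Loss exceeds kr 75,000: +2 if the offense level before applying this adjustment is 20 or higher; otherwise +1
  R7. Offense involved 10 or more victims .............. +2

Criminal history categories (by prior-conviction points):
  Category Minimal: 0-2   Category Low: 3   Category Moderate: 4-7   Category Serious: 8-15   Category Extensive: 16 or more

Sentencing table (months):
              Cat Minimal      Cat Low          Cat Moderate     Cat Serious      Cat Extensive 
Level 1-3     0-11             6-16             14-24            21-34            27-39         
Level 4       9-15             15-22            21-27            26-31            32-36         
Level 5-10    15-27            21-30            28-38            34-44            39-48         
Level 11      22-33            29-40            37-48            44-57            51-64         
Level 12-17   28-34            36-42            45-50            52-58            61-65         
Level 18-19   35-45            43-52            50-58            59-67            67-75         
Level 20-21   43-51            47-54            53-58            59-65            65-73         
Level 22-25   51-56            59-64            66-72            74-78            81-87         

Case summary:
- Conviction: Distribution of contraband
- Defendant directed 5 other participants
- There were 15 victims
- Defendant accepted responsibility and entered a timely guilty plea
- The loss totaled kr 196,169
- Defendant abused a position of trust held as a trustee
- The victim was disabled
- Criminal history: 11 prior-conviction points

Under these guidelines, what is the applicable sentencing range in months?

Base offense level for distribution of contraband: 21.
R1 applies: 21 + 1 = 22.
R2 applies: 22 + 1 = 23.
R3 does not apply.
R4 applies: 23 − 3 = 20.
R5 applies (level before this adjustment is 20 ≥ 14, so +4): 20 + 4 = 24.
R6 applies (level before this adjustment is 24 ≥ 20, so +2): 24 + 2 = 26.
R7 applies: 26 + 2 = 28.
Level 28 exceeds the maximum of 25; capped at 25.
Final offense level: 25.
Criminal history: 11 prior points → Category Serious (8-15).
Level 25 falls in the 22-25 band.
Grid: Level 22-25 × Category Serious = 74-78 months.

74-78 months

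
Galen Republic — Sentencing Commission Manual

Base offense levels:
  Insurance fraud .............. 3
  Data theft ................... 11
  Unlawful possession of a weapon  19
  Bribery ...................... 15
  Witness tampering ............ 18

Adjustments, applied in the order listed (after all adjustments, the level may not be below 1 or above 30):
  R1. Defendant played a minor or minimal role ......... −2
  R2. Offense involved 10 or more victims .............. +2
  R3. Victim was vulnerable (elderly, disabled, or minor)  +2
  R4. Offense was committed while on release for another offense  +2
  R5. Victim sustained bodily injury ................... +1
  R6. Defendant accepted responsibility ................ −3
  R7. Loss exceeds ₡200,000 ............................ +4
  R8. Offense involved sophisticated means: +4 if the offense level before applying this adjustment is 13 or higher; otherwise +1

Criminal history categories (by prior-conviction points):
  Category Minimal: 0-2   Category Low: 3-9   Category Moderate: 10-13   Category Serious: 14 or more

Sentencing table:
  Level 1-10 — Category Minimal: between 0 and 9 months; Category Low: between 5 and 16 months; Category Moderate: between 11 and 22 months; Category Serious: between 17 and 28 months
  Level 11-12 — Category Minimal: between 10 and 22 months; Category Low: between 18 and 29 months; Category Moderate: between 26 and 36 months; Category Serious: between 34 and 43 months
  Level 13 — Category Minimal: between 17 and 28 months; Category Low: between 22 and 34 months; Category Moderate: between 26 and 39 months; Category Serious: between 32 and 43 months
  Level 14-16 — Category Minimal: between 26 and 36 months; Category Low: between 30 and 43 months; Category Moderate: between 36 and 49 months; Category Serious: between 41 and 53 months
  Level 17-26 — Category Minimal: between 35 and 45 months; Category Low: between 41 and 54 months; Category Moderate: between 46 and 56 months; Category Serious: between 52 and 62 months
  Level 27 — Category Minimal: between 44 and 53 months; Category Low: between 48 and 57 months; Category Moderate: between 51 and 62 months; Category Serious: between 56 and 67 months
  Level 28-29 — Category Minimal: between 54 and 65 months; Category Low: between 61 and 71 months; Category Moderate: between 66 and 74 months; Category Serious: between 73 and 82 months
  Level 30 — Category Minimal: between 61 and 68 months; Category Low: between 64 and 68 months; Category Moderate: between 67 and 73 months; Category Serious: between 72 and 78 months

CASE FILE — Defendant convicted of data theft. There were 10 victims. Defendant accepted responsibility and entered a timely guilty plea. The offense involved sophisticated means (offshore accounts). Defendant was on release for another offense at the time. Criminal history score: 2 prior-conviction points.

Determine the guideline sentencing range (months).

17-28 months

Base offense level for data theft: 11.
R1 does not apply.
R2 applies: 11 + 2 = 13.
R3 does not apply.
R4 applies: 13 + 2 = 15.
R6 applies: 15 − 3 = 12.
R8 applies (level before this adjustment is 12 < 13, so +1): 12 + 1 = 13.
Final offense level: 13.
Criminal history: 2 prior points → Category Minimal (0-2).
Level 13 falls in the 13 band.
Grid: Level 13 × Category Minimal = 17-28 months.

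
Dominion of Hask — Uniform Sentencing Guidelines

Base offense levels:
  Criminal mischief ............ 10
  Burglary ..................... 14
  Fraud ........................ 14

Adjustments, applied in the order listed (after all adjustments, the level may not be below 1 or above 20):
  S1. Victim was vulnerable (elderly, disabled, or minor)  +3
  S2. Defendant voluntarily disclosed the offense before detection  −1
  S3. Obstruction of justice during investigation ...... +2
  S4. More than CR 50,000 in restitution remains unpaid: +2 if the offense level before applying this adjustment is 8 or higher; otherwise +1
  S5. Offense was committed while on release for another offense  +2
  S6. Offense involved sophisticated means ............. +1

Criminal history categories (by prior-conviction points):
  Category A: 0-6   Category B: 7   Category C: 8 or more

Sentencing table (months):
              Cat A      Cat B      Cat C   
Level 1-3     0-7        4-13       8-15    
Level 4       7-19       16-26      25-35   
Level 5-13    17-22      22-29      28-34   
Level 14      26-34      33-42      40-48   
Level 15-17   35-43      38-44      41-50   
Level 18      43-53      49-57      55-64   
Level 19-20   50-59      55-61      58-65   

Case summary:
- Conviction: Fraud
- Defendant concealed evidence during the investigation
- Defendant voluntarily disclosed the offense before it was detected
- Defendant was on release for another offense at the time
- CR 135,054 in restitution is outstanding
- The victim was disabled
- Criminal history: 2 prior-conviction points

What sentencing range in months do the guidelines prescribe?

Base offense level for fraud: 14.
S1 applies: 14 + 3 = 17.
S2 applies: 17 − 1 = 16.
S3 applies: 16 + 2 = 18.
S4 applies (level before this adjustment is 18 ≥ 8, so +2): 18 + 2 = 20.
S5 applies: 20 + 2 = 22.
S6 does not apply.
Level 22 exceeds the maximum of 20; capped at 20.
Final offense level: 20.
Criminal history: 2 prior points → Category A (0-6).
Level 20 falls in the 19-20 band.
Grid: Level 19-20 × Category A = 50-59 months.

50-59 months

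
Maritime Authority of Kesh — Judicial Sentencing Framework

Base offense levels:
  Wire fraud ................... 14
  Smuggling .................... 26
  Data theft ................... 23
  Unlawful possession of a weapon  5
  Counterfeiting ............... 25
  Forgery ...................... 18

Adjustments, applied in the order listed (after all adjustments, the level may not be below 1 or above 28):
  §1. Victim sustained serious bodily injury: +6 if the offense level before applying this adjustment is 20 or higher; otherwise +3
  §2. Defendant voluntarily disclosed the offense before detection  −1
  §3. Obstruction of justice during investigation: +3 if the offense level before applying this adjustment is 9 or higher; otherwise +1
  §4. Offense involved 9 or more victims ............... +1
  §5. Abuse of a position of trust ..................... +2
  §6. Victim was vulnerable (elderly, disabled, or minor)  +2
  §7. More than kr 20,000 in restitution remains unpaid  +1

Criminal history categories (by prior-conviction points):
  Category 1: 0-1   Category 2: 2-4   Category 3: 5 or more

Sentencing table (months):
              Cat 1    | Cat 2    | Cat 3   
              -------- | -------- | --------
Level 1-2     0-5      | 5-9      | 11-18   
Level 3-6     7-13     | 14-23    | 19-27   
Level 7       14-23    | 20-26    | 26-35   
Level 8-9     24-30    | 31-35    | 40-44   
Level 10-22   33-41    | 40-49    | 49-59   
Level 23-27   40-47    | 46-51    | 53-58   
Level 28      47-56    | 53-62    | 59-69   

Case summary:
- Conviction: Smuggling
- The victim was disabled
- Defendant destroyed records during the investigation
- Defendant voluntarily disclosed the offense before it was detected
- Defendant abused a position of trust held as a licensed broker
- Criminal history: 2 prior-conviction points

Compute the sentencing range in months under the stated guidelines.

Base offense level for smuggling: 26.
§1 does not apply.
§2 applies: 26 − 1 = 25.
§3 applies (level before this adjustment is 25 ≥ 9, so +3): 25 + 3 = 28.
§5 applies: 28 + 2 = 30.
§6 applies: 30 + 2 = 32.
§7 does not apply.
Level 32 exceeds the maximum of 28; capped at 28.
Final offense level: 28.
Criminal history: 2 prior points → Category 2 (2-4).
Level 28 falls in the 28 band.
Grid: Level 28 × Category 2 = 53-62 months.

53-62 months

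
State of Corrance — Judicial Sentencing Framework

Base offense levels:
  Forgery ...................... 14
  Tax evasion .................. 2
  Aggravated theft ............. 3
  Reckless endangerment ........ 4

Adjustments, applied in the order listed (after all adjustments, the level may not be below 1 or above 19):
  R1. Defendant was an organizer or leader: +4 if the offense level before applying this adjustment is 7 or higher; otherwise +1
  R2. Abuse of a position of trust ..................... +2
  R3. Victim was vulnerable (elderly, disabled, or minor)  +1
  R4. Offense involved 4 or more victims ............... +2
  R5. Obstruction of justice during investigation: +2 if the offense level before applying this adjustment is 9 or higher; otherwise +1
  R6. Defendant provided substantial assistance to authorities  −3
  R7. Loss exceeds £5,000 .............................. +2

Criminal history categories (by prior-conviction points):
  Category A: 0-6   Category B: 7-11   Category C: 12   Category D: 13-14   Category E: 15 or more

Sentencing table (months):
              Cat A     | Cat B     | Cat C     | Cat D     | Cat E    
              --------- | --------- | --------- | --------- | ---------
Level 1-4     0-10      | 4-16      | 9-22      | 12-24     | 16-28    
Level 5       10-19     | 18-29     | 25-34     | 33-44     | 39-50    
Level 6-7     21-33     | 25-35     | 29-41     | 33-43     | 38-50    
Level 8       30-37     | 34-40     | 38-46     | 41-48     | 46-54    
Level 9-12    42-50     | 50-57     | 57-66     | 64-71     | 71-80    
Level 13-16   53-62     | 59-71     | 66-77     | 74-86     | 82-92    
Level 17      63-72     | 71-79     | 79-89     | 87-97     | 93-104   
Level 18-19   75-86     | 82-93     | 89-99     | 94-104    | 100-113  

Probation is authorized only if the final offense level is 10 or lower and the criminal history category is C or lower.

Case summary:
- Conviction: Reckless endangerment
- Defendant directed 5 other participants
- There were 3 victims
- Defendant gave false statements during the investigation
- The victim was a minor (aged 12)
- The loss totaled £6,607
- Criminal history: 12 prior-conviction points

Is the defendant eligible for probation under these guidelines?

Base offense level for reckless endangerment: 4.
R1 applies (level before this adjustment is 4 < 7, so +1): 4 + 1 = 5.
R3 applies: 5 + 1 = 6.
R4 does not apply.
R5 applies (level before this adjustment is 6 < 9, so +1): 6 + 1 = 7.
R7 applies: 7 + 2 = 9.
Final offense level: 9.
Criminal history: 12 prior points → Category C (12).
Level 9 falls in the 9-12 band.
Grid: Level 9-12 × Category C = 57-66 months.
Probation check: level 9 ≤ 10 and category C ≤ C → eligible.

Yes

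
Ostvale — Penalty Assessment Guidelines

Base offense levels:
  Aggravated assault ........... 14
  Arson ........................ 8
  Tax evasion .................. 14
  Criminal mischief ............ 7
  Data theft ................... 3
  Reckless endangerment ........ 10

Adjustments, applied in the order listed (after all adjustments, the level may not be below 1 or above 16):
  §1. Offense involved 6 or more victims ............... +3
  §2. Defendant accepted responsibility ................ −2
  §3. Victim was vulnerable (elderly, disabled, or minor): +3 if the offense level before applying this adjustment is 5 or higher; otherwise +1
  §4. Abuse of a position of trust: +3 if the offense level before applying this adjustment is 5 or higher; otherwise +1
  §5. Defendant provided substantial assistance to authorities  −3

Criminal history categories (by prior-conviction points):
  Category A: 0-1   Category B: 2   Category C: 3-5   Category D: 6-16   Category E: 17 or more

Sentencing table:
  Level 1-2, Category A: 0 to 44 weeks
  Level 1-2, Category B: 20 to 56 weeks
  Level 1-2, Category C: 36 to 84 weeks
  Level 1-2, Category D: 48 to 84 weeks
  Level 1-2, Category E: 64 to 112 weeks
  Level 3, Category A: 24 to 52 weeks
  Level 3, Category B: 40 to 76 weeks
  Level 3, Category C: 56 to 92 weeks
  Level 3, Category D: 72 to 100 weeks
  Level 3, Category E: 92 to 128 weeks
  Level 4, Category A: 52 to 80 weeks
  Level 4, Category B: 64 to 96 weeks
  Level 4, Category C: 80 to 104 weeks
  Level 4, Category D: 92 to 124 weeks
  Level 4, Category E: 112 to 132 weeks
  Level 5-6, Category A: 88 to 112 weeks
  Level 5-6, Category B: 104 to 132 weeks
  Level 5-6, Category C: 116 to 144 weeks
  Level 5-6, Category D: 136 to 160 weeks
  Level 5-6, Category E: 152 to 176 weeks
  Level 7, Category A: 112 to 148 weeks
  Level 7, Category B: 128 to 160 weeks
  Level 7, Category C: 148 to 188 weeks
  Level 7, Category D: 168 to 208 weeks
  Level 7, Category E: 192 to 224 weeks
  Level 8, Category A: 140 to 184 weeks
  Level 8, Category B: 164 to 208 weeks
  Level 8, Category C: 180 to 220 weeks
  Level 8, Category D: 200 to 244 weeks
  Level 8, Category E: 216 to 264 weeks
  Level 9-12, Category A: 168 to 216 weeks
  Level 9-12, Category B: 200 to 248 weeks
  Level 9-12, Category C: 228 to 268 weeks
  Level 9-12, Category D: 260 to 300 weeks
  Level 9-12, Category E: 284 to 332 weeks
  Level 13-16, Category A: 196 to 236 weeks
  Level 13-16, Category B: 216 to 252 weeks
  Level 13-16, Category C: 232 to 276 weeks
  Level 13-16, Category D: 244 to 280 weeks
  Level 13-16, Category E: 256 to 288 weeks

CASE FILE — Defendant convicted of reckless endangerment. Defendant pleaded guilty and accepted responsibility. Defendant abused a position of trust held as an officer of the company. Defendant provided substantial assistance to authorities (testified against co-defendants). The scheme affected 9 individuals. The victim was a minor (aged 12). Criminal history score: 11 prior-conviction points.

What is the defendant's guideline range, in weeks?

Base offense level for reckless endangerment: 10.
§1 applies: 10 + 3 = 13.
§2 applies: 13 − 2 = 11.
§3 applies (level before this adjustment is 11 ≥ 5, so +3): 11 + 3 = 14.
§4 applies (level before this adjustment is 14 ≥ 5, so +3): 14 + 3 = 17.
§5 applies: 17 − 3 = 14.
Final offense level: 14.
Criminal history: 11 prior points → Category D (6-16).
Level 14 falls in the 13-16 band.
Grid: Level 13-16 × Category D = 244-280 weeks.

244-280 weeks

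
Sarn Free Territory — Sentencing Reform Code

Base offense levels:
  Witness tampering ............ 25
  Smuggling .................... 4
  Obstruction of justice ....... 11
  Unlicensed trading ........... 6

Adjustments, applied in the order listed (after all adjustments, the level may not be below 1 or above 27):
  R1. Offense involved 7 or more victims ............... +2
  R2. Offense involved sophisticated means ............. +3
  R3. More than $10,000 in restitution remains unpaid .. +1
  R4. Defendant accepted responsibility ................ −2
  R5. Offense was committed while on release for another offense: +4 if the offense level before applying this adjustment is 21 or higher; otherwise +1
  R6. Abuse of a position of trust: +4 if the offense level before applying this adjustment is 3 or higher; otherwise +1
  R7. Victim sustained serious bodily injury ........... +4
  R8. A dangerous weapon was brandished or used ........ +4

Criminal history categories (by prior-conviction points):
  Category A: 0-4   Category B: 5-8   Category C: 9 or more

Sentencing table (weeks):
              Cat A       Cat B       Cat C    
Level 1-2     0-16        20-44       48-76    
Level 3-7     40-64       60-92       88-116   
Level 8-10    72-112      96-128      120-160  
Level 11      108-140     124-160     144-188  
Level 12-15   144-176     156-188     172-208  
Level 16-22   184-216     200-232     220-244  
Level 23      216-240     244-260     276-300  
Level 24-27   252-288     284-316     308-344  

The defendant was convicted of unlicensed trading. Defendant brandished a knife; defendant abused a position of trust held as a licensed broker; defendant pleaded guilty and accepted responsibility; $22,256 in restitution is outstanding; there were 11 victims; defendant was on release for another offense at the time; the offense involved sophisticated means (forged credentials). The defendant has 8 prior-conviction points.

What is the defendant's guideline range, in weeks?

Base offense level for unlicensed trading: 6.
R1 applies: 6 + 2 = 8.
R2 applies: 8 + 3 = 11.
R3 applies: 11 + 1 = 12.
R4 applies: 12 − 2 = 10.
R5 applies (level before this adjustment is 10 < 21, so +1): 10 + 1 = 11.
R6 applies (level before this adjustment is 11 ≥ 3, so +4): 11 + 4 = 15.
R7 does not apply.
R8 applies: 15 + 4 = 19.
Final offense level: 19.
Criminal history: 8 prior points → Category B (5-8).
Level 19 falls in the 16-22 band.
Grid: Level 16-22 × Category B = 200-232 weeks.

200-232 weeks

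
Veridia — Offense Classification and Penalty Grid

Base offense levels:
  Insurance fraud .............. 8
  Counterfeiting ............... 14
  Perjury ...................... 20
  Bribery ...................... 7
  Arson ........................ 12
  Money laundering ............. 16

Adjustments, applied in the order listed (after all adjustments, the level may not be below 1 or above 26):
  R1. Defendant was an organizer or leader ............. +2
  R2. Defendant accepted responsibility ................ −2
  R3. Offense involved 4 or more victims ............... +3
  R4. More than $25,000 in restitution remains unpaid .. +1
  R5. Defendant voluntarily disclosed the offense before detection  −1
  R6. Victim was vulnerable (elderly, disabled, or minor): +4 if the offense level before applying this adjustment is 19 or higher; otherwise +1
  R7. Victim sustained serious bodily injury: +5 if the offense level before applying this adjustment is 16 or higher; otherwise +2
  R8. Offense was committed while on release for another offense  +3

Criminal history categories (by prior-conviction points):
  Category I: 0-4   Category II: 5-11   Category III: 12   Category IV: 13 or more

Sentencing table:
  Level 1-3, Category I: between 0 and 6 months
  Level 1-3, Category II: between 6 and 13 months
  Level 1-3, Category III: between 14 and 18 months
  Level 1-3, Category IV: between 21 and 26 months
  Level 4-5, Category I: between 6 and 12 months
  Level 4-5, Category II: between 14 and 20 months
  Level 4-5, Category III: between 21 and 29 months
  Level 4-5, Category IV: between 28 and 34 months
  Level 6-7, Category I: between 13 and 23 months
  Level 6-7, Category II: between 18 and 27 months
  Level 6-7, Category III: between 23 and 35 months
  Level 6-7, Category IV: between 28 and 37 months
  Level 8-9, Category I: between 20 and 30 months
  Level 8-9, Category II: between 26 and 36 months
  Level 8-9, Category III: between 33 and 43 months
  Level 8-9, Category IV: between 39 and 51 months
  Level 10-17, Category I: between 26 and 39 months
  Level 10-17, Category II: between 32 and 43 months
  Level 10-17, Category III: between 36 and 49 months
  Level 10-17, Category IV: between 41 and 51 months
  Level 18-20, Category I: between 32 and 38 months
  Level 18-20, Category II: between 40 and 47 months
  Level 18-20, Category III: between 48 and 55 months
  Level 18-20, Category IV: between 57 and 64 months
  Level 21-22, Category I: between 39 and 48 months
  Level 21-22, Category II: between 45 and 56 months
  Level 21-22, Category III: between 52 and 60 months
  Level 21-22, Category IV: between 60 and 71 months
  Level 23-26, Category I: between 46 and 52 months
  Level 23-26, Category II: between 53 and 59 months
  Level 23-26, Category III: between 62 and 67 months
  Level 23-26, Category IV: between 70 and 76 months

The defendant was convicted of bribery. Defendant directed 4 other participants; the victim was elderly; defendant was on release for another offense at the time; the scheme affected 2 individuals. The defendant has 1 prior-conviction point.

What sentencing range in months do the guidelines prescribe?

26-39 months

Base offense level for bribery: 7.
R1 applies: 7 + 2 = 9.
R2 does not apply.
R4 does not apply.
R5 does not apply.
R6 applies (level before this adjustment is 9 < 19, so +1): 9 + 1 = 10.
R7 does not apply.
R8 applies: 10 + 3 = 13.
Final offense level: 13.
Criminal history: 1 prior point → Category I (0-4).
Level 13 falls in the 10-17 band.
Grid: Level 10-17 × Category I = 26-39 months.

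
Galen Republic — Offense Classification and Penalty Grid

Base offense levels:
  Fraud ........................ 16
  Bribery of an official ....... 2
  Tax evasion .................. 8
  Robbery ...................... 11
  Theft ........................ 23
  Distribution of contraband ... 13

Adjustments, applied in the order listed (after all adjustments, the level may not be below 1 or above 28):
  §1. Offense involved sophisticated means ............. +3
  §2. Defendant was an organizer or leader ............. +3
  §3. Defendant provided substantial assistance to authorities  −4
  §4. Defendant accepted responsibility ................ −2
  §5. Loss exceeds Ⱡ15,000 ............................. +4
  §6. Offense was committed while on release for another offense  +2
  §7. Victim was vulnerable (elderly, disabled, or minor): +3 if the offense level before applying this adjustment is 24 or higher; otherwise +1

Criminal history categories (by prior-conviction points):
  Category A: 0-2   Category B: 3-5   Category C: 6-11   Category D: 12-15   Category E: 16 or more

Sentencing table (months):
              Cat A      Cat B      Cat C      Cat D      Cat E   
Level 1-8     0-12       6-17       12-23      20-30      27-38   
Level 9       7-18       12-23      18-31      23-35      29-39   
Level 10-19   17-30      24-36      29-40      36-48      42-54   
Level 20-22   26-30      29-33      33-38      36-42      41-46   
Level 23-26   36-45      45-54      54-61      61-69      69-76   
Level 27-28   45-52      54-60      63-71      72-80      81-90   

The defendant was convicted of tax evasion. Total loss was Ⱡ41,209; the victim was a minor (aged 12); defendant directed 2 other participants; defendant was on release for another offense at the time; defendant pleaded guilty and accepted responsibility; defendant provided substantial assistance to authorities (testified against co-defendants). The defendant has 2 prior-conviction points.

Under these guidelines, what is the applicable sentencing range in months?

Base offense level for tax evasion: 8.
§2 applies: 8 + 3 = 11.
§3 applies: 11 − 4 = 7.
§4 applies: 7 − 2 = 5.
§5 applies: 5 + 4 = 9.
§6 applies: 9 + 2 = 11.
§7 applies (level before this adjustment is 11 < 24, so +1): 11 + 1 = 12.
Final offense level: 12.
Criminal history: 2 prior points → Category A (0-2).
Level 12 falls in the 10-19 band.
Grid: Level 10-19 × Category A = 17-30 months.

17-30 months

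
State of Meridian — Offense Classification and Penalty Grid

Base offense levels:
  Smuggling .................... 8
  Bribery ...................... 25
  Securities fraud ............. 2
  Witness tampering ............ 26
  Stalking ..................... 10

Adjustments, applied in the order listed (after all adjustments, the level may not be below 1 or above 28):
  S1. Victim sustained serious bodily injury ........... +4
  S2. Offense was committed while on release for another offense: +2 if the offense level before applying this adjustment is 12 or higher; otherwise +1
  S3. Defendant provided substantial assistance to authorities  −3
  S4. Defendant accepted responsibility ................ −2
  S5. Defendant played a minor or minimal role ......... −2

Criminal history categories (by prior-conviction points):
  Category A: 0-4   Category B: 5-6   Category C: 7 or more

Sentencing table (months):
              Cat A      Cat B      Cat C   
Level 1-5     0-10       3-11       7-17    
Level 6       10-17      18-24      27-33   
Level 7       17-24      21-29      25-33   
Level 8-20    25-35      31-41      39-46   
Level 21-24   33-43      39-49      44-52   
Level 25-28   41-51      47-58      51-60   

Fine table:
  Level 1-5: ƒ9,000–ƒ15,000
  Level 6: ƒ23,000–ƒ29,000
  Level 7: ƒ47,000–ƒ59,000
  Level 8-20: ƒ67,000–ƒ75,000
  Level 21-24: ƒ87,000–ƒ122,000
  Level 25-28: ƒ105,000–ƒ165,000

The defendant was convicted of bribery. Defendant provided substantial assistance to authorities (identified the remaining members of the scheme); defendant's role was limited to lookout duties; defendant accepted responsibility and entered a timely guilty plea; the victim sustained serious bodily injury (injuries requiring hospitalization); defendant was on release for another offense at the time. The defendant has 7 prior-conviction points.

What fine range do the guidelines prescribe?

Base offense level for bribery: 25.
S1 applies: 25 + 4 = 29.
S2 applies (level before this adjustment is 29 ≥ 12, so +2): 29 + 2 = 31.
S3 applies: 31 − 3 = 28.
S4 applies: 28 − 2 = 26.
S5 applies: 26 − 2 = 24.
Final offense level: 24.
Level 24 falls in the 21-24 band.
Fine table: Level 21-24 → ƒ87,000–ƒ122,000.

ƒ87,000–ƒ122,000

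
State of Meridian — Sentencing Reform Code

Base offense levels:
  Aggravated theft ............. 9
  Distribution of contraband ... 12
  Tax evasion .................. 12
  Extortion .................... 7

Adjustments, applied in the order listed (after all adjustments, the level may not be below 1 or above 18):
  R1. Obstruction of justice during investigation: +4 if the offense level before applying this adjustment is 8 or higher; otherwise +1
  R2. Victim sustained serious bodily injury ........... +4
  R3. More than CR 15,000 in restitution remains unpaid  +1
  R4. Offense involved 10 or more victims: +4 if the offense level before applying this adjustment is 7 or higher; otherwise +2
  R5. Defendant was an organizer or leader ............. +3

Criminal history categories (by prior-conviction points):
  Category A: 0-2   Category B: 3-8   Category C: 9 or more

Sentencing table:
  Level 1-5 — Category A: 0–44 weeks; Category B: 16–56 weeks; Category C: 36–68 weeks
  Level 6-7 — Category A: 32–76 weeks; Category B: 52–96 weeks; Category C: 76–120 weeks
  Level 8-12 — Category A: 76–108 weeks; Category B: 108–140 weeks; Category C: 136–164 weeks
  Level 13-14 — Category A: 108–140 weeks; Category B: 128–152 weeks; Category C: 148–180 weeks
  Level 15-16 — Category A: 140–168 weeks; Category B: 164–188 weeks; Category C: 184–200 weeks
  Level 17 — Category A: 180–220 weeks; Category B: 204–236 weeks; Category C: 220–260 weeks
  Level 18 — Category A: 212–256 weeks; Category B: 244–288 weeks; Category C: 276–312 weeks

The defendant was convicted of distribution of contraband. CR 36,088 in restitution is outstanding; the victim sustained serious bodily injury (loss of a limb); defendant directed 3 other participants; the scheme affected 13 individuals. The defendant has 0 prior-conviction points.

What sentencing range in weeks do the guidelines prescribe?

Base offense level for distribution of contraband: 12.
R1 does not apply.
R2 applies: 12 + 4 = 16.
R3 applies: 16 + 1 = 17.
R4 applies (level before this adjustment is 17 ≥ 7, so +4): 17 + 4 = 21.
R5 applies: 21 + 3 = 24.
Level 24 exceeds the maximum of 18; capped at 18.
Final offense level: 18.
Criminal history: 0 prior points → Category A (0-2).
Level 18 falls in the 18 band.
Grid: Level 18 × Category A = 212-256 weeks.

212-256 weeks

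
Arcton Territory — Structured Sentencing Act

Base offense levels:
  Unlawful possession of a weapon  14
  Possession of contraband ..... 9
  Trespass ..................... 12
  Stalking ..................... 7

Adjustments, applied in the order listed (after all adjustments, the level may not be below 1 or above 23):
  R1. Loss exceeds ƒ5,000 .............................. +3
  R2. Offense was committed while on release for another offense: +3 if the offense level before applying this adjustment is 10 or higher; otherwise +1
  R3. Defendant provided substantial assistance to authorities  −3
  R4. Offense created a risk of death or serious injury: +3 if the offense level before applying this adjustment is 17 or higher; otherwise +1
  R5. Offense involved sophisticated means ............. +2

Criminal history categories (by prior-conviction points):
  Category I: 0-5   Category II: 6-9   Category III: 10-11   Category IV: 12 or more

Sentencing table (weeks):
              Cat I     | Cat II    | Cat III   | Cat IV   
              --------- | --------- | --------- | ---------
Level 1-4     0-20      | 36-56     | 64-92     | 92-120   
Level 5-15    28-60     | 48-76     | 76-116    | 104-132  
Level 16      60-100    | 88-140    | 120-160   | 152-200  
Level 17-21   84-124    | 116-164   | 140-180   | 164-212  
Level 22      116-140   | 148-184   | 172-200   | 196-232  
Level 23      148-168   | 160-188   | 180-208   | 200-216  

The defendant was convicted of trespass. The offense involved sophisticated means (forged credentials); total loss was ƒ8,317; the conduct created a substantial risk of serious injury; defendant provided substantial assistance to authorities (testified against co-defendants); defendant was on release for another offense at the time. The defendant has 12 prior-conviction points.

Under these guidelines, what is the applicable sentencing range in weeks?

Base offense level for trespass: 12.
R1 applies: 12 + 3 = 15.
R2 applies (level before this adjustment is 15 ≥ 10, so +3): 15 + 3 = 18.
R3 applies: 18 − 3 = 15.
R4 applies (level before this adjustment is 15 < 17, so +1): 15 + 1 = 16.
R5 applies: 16 + 2 = 18.
Final offense level: 18.
Criminal history: 12 prior points → Category IV (12+).
Level 18 falls in the 17-21 band.
Grid: Level 17-21 × Category IV = 164-212 weeks.

164-212 weeks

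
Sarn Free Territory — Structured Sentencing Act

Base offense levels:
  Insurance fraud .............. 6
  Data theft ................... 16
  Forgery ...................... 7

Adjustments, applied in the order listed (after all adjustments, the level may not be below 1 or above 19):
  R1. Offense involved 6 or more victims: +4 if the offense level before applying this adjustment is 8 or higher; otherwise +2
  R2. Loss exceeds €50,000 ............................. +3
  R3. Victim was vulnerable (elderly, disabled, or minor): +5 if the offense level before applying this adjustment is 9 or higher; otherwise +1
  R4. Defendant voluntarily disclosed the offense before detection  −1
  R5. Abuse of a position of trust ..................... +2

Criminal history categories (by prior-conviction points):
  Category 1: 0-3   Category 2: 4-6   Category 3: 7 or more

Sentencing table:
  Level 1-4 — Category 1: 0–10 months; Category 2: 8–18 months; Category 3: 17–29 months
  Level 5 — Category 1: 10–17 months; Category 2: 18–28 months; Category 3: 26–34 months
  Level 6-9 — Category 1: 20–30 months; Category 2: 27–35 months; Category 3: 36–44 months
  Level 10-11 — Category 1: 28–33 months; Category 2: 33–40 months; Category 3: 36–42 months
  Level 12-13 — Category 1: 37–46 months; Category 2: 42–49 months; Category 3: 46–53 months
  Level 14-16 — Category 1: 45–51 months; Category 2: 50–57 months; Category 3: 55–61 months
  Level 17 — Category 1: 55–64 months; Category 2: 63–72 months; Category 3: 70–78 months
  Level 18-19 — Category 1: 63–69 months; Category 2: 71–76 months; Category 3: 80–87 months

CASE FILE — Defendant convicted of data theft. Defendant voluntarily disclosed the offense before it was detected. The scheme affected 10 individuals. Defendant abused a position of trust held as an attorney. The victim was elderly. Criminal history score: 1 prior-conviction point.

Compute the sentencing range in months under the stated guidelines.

Base offense level for data theft: 16.
R1 applies (level before this adjustment is 16 ≥ 8, so +4): 16 + 4 = 20.
R2 does not apply.
R3 applies (level before this adjustment is 20 ≥ 9, so +5): 20 + 5 = 25.
R4 applies: 25 − 1 = 24.
R5 applies: 24 + 2 = 26.
Level 26 exceeds the maximum of 19; capped at 19.
Final offense level: 19.
Criminal history: 1 prior point → Category 1 (0-3).
Level 19 falls in the 18-19 band.
Grid: Level 18-19 × Category 1 = 63-69 months.

63-69 months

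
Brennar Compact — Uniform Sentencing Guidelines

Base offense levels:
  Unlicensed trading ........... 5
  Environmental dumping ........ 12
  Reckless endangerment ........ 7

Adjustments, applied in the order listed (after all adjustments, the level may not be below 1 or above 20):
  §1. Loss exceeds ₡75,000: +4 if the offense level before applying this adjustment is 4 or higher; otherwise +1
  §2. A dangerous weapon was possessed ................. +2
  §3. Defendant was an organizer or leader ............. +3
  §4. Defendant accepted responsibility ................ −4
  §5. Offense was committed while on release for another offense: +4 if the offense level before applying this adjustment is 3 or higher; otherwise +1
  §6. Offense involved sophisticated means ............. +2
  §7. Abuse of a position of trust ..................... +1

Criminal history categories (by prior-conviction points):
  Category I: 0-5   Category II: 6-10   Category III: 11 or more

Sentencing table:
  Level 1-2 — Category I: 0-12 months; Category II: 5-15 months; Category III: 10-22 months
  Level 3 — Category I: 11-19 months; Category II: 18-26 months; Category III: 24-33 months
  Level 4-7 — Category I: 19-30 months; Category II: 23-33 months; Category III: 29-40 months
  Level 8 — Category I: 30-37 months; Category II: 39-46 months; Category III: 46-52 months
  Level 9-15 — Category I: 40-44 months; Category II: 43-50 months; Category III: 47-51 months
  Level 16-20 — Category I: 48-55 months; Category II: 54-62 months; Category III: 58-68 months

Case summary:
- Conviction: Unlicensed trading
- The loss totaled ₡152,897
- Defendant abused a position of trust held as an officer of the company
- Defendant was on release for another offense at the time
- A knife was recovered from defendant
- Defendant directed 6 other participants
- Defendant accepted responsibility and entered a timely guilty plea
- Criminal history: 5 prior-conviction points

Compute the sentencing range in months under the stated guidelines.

40-44 months

Base offense level for unlicensed trading: 5.
§1 applies (level before this adjustment is 5 ≥ 4, so +4): 5 + 4 = 9.
§2 applies: 9 + 2 = 11.
§3 applies: 11 + 3 = 14.
§4 applies: 14 − 4 = 10.
§5 applies (level before this adjustment is 10 ≥ 3, so +4): 10 + 4 = 14.
§6 does not apply.
§7 applies: 14 + 1 = 15.
Final offense level: 15.
Criminal history: 5 prior points → Category I (0-5).
Level 15 falls in the 9-15 band.
Grid: Level 9-15 × Category I = 40-44 months.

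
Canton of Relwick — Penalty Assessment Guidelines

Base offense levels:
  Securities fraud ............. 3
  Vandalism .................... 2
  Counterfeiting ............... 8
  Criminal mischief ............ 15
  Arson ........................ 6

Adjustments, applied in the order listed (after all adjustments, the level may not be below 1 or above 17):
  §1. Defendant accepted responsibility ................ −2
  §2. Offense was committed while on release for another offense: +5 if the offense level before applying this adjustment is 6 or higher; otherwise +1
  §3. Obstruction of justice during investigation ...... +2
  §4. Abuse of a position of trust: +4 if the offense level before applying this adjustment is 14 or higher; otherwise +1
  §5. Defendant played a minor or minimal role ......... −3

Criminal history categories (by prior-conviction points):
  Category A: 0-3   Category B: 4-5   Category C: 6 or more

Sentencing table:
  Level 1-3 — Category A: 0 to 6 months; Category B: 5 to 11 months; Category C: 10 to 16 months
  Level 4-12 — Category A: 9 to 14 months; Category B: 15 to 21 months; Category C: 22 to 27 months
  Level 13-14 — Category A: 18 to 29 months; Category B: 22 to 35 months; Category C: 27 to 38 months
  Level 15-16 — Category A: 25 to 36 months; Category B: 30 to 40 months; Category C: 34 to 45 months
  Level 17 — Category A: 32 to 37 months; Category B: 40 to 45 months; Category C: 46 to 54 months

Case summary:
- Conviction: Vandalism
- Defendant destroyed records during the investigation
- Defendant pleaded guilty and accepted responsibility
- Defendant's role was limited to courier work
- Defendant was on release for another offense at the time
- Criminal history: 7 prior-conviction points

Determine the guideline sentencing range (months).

Base offense level for vandalism: 2.
§1 applies: 2 − 2 = 0.
§2 applies (level before this adjustment is 0 < 6, so +1): 0 + 1 = 1.
§3 applies: 1 + 2 = 3.
§5 applies: 3 − 3 = 0.
Level 0 is below the minimum of 1; floored at 1.
Final offense level: 1.
Criminal history: 7 prior points → Category C (6+).
Level 1 falls in the 1-3 band.
Grid: Level 1-3 × Category C = 10-16 months.

10-16 months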